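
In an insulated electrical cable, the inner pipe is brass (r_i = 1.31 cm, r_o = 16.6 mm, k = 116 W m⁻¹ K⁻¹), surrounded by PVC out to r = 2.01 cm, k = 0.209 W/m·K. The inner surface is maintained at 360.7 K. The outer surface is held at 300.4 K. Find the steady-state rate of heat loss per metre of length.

Q' = 413 W/m

Treat each layer as a resistance in series:
  R'_brass = ln(0.0166/0.0131)/(2πk) = 0.2368/(2π·116) = 3.249×10^-4 m·K/W
  R'_PVC = ln(0.0201/0.0166)/(2πk) = 0.1913/(2π·0.209) = 0.1457 m·K/W
ΣR = 3.249×10^-4 + 0.1457 = 0.1460 m·K/W
Q' = ΔT/ΣR = (360.7 K − 300.4 K)/0.1460 = 413 W/m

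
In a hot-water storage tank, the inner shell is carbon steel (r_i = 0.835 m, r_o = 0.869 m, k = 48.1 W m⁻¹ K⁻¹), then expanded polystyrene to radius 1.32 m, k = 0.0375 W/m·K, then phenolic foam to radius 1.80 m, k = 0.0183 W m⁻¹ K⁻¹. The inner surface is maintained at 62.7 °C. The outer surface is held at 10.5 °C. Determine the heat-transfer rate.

Treat each layer as a resistance in series:
  R_carbon steel = (1/0.835 − 1/0.869)/(4πk) = 0.04686/(4π·48.1) = 7.752×10^-5 K/W
  R_expanded polystyrene = (1/0.869 − 1/1.32)/(4πk) = 0.3932/(4π·0.0375) = 0.8343 K/W
  R_phenolic foam = (1/1.32 − 1/1.80)/(4πk) = 0.2020/(4π·0.0183) = 0.8785 K/W
ΣR = 7.752×10^-5 + 0.8343 + 0.8785 = 1.713 K/W
Q = ΔT/ΣR = (62.7 °C − 10.5 °C)/1.713 = 30.5 W

Q = 30.5 W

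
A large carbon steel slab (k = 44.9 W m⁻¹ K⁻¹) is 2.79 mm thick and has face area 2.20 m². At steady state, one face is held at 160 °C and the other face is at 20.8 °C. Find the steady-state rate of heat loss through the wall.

Q = kA·ΔT/L = 44.9 × 2.20 × |160 °C − 20.8 °C| / 0.00279 = 4.93×10^6 W

Q = 4930 kW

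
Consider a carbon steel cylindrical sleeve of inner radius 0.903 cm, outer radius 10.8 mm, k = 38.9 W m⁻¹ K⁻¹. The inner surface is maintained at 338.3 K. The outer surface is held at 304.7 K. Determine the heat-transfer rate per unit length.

Q' = 2πk·ΔT/ln(r₂/r₁) = 2π × 38.9 × 33.6 / ln(0.0108/0.00903) = 45900 W/m

Q' = 45.9 kW/m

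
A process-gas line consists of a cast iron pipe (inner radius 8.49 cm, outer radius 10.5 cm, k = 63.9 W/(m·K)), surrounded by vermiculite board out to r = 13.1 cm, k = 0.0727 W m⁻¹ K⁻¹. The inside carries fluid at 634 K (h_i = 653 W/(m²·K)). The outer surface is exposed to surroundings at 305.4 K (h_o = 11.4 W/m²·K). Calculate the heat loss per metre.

Q' = 553 W/m

Treat each layer as a resistance in series:
  R'_conv,in = 1/(2πr h) = 1/(2π·0.0849·653) = 0.002871 m·K/W
  R'_cast iron = ln(0.105/0.0849)/(2πk) = 0.2125/(2π·63.9) = 5.292×10^-4 m·K/W
  R'_vermiculite board = ln(0.131/0.105)/(2πk) = 0.2212/(2π·0.0727) = 0.4843 m·K/W
  R'_conv,out = 1/(2πr h) = 1/(2π·0.131·11.4) = 0.1066 m·K/W
ΣR = 0.002871 + 5.292×10^-4 + 0.4843 + 0.1066 = 0.5943 m·K/W
Q' = ΔT/ΣR = (634 K − 305.4 K)/0.5943 = 553 W/m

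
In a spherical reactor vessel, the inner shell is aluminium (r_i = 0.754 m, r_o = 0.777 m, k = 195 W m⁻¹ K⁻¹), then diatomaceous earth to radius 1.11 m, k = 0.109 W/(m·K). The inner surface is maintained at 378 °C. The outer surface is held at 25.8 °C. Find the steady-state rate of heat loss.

Q = 1250 W

Treat each layer as a resistance in series:
  R_aluminium = (1/0.754 − 1/0.777)/(4πk) = 0.03926/(4π·195) = 1.602×10^-5 K/W
  R_diatomaceous earth = (1/0.777 − 1/1.11)/(4πk) = 0.3861/(4π·0.109) = 0.2819 K/W
ΣR = 1.602×10^-5 + 0.2819 = 0.2819 K/W
Q = ΔT/ΣR = (378 °C − 25.8 °C)/0.2819 = 1250 W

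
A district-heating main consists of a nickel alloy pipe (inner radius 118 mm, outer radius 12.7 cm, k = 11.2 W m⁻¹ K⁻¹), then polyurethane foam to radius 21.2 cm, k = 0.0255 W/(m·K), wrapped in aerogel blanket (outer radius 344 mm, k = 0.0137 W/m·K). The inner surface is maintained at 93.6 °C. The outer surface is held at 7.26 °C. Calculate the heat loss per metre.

Treat each layer as a resistance in series:
  R'_nickel alloy = ln(0.127/0.118)/(2πk) = 0.07350/(2π·11.2) = 0.001044 m·K/W
  R'_polyurethane foam = ln(0.212/0.127)/(2πk) = 0.5124/(2π·0.0255) = 3.198 m·K/W
  R'_aerogel blanket = ln(0.344/0.212)/(2πk) = 0.4841/(2π·0.0137) = 5.623 m·K/W
ΣR = 0.001044 + 3.198 + 5.623 = 8.822 m·K/W
Q' = ΔT/ΣR = (93.6 °C − 7.26 °C)/8.822 = 9.79 W/m

Q' = 9.79 W/m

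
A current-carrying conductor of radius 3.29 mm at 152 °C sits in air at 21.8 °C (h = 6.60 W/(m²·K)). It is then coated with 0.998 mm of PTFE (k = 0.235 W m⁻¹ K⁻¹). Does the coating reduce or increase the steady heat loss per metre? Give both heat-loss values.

increases: 17.8 → 22.4 W/m

Critical radius for a cylinder: r_cr = k/h = 0.0356 m = 3.56 cm.
Outer radius after coating: r₂ = 0.00329 + 9.98×10^-4 = 0.004288 m.
Since r₁ < r_cr and r₂ ≤ r_cr, the coating moves toward the maximum at r_cr — heat loss rises.
Bare: R = 1/(2πr₁h) = 7.330 m·K/W; Q = 130.2/7.330 = 17.8 W/m.
Coated: R = R_cond + R_conv = 5.803 m·K/W; Q = 130.2/5.803 = 22.4 W/m.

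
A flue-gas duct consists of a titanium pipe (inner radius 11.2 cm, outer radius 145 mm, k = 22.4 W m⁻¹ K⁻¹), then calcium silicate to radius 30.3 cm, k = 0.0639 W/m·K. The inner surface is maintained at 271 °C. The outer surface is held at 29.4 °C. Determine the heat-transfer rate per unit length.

Q' = 131 W/m

Resistance network (inner→outer):
  R'_titanium = ln(0.145/0.112)/(2πk) = 0.2582/(2π·22.4) = 0.001835 m·K/W
  R'_calcium silicate = ln(0.303/0.145)/(2πk) = 0.7370/(2π·0.0639) = 1.836 m·K/W
ΣR = 0.001835 + 1.836 = 1.838 m·K/W
Q' = ΔT/ΣR = (271 °C − 29.4 °C)/1.838 = 131 W/m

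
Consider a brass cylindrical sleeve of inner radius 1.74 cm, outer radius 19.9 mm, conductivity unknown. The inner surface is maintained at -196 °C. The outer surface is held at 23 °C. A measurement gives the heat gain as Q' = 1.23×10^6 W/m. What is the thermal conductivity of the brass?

k = 120 W/m·K

ΣR = ΔT/Q' = |-196 − 23|/1.23×10^6 = 1.780×10^-4 m·K/W
ln(r₂/r₁)/(2πk) = 1.780×10^-4 ⇒ k = 0.1342/(2π·1.780×10^-4) = 120 W/m·K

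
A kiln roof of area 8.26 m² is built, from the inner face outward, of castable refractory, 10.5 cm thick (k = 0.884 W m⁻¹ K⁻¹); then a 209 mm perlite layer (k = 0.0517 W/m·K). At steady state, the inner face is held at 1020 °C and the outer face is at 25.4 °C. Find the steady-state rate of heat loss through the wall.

Q = 1970 W

Series thermal resistances, inner to outer:
  R_castable refractory = L/(kA) = 0.105/(0.884·8.26) = 0.01438 K/W
  R_perlite = L/(kA) = 0.209/(0.0517·8.26) = 0.4894 K/W
ΣR = 0.01438 + 0.4894 = 0.5038 K/W
Q = ΔT/ΣR = (1020 °C − 25.4 °C)/0.5038 = 1970 W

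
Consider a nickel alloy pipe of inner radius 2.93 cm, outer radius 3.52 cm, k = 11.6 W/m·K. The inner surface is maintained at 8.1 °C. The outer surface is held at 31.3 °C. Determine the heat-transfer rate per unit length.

Q' = 9.22 kW/m

Q' = 2πk·ΔT/ln(r₂/r₁) = 2π × 11.6 × 23.2 / ln(0.0352/0.0293) = 9220 W/m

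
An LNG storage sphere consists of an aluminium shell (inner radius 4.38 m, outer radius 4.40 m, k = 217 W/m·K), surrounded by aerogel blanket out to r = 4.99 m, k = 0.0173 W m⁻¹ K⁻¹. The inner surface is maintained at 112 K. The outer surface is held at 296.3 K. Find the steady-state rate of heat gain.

Treat each layer as a resistance in series:
  R_aluminium = (1/4.38 − 1/4.40)/(4πk) = 0.001038/(4π·217) = 3.806×10^-7 K/W
  R_aerogel blanket = (1/4.40 − 1/4.99)/(4πk) = 0.02687/(4π·0.0173) = 0.1236 K/W
ΣR = 3.806×10^-7 + 0.1236 = 0.1236 K/W
Q = ΔT/ΣR = (112 K − 296.3 K)/0.1236 = -1490 W
(Negative Q ⇒ heat flows inward; heat gain = 1490 W.)

Q = 1490 W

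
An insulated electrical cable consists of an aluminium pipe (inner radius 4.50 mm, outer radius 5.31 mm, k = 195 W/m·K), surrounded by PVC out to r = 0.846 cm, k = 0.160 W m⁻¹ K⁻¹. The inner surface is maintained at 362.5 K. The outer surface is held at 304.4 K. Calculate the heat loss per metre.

Q' = 125 W/m

Series thermal resistances, inner to outer:
  R'_aluminium = ln(0.00531/0.00450)/(2πk) = 0.1655/(2π·195) = 1.351×10^-4 m·K/W
  R'_PVC = ln(0.00846/0.00531)/(2πk) = 0.4658/(2π·0.160) = 0.4633 m·K/W
ΣR = 1.351×10^-4 + 0.4633 = 0.4634 m·K/W
Q' = ΔT/ΣR = (362.5 K − 304.4 K)/0.4634 = 125 W/m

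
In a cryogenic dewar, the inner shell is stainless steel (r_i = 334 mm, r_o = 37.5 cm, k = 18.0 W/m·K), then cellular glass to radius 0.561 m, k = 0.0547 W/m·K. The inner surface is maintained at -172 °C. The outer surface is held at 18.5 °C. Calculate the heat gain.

Series thermal resistances, inner to outer:
  R_stainless steel = (1/0.334 − 1/0.375)/(4πk) = 0.3273/(4π·18.0) = 0.001447 K/W
  R_cellular glass = (1/0.375 − 1/0.561)/(4πk) = 0.8841/(4π·0.0547) = 1.286 K/W
ΣR = 0.001447 + 1.286 = 1.287 K/W
Q = ΔT/ΣR = (-172 °C − 18.5 °C)/1.287 = -148 W
(Negative Q ⇒ heat flows inward; heat gain = 148 W.)

Q = 148 W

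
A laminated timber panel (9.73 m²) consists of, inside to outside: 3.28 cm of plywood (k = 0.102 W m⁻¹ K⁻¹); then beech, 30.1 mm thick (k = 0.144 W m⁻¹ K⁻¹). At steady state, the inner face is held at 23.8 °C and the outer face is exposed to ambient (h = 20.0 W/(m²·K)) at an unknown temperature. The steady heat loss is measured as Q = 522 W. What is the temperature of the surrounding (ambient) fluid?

T_out = -7.35 °C

Sum the resistances:
  R_plywood = L/(kA) = 0.0328/(0.102·9.73) = 0.03305 K/W
  R_beech = L/(kA) = 0.0301/(0.144·9.73) = 0.02148 K/W
  R_conv,out = 1/(hA) = 1/(20.0·9.73) = 0.005139 K/W
ΣR = 0.05967 K/W
ΔT = Q·ΣR = 522 × 0.05967 = 31.15 K
Heat flows outward, so T_out = T_in − ΔT = 23.8 − 31.15 = -7.35 °C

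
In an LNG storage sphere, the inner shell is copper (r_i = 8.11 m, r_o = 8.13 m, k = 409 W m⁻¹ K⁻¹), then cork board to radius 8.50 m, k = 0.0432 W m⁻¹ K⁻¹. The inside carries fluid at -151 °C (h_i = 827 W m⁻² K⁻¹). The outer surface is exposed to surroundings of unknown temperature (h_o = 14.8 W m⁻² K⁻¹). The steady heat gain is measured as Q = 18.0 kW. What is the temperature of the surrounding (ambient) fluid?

Series resistances:
  R_conv,in = 1/(4πr²h) = 1/(4π·8.11²·827) = 1.463×10^-6 K/W
  R_copper = (1/8.11 − 1/8.13)/(4πk) = 3.033×10^-4/(4π·409) = 5.902×10^-8 K/W
  R_cork board = (1/8.13 − 1/8.50)/(4πk) = 0.005354/(4π·0.0432) = 0.009863 K/W
  R_conv,out = 1/(4πr²h) = 1/(4π·8.50²·14.8) = 7.442×10^-5 K/W
ΣR = 0.009939 K/W
ΔT = Q·ΣR = 18000 × 0.009939 = 178.9 K
Heat flows inward, so T_out = T_in + ΔT = -151 + 178.9 = 27.9 °C

T_out = 27.9 °C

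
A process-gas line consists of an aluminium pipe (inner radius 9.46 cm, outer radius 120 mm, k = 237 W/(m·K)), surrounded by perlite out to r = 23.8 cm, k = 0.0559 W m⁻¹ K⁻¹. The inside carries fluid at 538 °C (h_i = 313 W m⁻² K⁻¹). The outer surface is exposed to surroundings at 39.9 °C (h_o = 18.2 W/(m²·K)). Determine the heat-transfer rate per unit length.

Treat each layer as a resistance in series:
  R'_conv,in = 1/(2πr h) = 1/(2π·0.0946·313) = 0.005375 m·K/W
  R'_aluminium = ln(0.120/0.0946)/(2πk) = 0.2378/(2π·237) = 1.597×10^-4 m·K/W
  R'_perlite = ln(0.238/0.120)/(2πk) = 0.6848/(2π·0.0559) = 1.950 m·K/W
  R'_conv,out = 1/(2πr h) = 1/(2π·0.238·18.2) = 0.03674 m·K/W
ΣR = 0.005375 + 1.597×10^-4 + 1.950 + 0.03674 = 1.992 m·K/W
Q' = ΔT/ΣR = (538 °C − 39.9 °C)/1.992 = 250 W/m

Q' = 250 W/m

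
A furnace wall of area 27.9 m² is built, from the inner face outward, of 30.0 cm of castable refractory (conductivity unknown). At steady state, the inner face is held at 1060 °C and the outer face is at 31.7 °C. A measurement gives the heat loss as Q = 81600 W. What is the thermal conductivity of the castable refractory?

k = 0.853 W/m·K

ΣR = ΔT/Q = |1060 − 31.7|/81600 = 0.01260 K/W
L/(kA) = 0.01260 ⇒ k = 0.300/(0.01260·27.9) = 0.853 W/m·K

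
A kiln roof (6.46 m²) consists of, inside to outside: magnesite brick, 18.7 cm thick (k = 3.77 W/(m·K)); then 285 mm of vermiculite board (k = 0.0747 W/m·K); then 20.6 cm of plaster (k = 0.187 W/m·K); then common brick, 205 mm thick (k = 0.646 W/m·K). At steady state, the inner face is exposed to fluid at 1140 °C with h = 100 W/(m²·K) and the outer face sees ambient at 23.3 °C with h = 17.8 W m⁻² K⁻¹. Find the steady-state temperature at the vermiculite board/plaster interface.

Resistance network (inner→outer):
  R_conv,in = 1/(hA) = 1/(100·6.46) = 0.001548 K/W
  R_magnesite brick = L/(kA) = 0.187/(3.77·6.46) = 0.007678 K/W
  R_vermiculite board = L/(kA) = 0.285/(0.0747·6.46) = 0.5906 K/W
  R_plaster = L/(kA) = 0.206/(0.187·6.46) = 0.1705 K/W
  R_common brick = L/(kA) = 0.205/(0.646·6.46) = 0.04912 K/W
  R_conv,out = 1/(hA) = 1/(17.8·6.46) = 0.008697 K/W
ΣR = 0.001548 + 0.007678 + 0.5906 + 0.1705 + 0.04912 + 0.008697 = 0.8281 K/W
Q = ΔT/ΣR = (1140 °C − 23.3 °C)/0.8281 = 1349 W
From the inner boundary to the vermiculite board/plaster interface, ΣR_partial = 0.5998 K/W.
T_interface = T_in − Q·ΣR_partial = 1140 °C − (1349)(0.5998) = 331 °C

T = 331 °C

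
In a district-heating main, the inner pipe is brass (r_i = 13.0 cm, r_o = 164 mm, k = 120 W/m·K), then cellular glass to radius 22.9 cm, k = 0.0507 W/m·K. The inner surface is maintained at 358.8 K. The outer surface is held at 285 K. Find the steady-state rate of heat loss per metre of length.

Q' = 70.4 W/m

Series thermal resistances, inner to outer:
  R'_brass = ln(0.164/0.130)/(2πk) = 0.2323/(2π·120) = 3.081×10^-4 m·K/W
  R'_cellular glass = ln(0.229/0.164)/(2πk) = 0.3339/(2π·0.0507) = 1.048 m·K/W
ΣR = 3.081×10^-4 + 1.048 = 1.048 m·K/W
Q' = ΔT/ΣR = (358.8 K − 285 K)/1.048 = 70.4 W/m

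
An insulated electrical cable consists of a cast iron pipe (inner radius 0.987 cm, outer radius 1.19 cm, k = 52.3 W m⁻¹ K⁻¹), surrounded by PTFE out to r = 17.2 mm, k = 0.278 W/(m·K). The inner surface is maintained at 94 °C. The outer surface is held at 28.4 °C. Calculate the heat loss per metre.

Q' = 310 W/m

Series thermal resistances, inner to outer:
  R'_cast iron = ln(0.0119/0.00987)/(2πk) = 0.1870/(2π·52.3) = 5.692×10^-4 m·K/W
  R'_PTFE = ln(0.0172/0.0119)/(2πk) = 0.3684/(2π·0.278) = 0.2109 m·K/W
ΣR = 5.692×10^-4 + 0.2109 = 0.2115 m·K/W
Q' = ΔT/ΣR = (94 °C − 28.4 °C)/0.2115 = 310 W/m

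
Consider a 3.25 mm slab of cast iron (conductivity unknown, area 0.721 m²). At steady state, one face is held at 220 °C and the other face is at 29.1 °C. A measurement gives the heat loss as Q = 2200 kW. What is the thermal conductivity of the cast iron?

k = 51.9 W/m·K

ΣR = ΔT/Q = |220 − 29.1|/2.20×10^6 = 8.677×10^-5 K/W
L/(kA) = 8.677×10^-5 ⇒ k = 0.00325/(8.677×10^-5·0.721) = 51.9 W/m·K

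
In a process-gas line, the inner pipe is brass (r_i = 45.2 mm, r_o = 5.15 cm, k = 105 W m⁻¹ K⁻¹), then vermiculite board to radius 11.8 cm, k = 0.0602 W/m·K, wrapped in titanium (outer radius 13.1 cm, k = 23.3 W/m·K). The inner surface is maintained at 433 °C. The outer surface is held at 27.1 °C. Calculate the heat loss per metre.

Treat each layer as a resistance in series:
  R'_brass = ln(0.0515/0.0452)/(2πk) = 0.1305/(2π·105) = 1.978×10^-4 m·K/W
  R'_vermiculite board = ln(0.118/0.0515)/(2πk) = 0.8291/(2π·0.0602) = 2.192 m·K/W
  R'_titanium = ln(0.131/0.118)/(2πk) = 0.1045/(2π·23.3) = 7.139×10^-4 m·K/W
ΣR = 1.978×10^-4 + 2.192 + 7.139×10^-4 = 2.193 m·K/W
Q' = ΔT/ΣR = (433 °C − 27.1 °C)/2.193 = 185 W/m

Q' = 185 W/m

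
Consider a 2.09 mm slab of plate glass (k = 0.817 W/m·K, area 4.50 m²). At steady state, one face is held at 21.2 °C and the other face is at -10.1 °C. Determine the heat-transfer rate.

Q = 55.1 kW

Q = kA·ΔT/L = 0.817 × 4.50 × |21.2 °C − -10.1 °C| / 0.00209 = 55100 W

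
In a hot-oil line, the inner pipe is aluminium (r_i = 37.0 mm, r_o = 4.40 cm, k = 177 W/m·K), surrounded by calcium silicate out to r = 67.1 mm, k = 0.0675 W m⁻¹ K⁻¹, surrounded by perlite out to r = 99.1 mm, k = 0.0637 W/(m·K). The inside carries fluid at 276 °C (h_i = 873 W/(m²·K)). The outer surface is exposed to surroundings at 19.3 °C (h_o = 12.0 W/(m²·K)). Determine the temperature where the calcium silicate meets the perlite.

Treat each layer as a resistance in series:
  R'_conv,in = 1/(2πr h) = 1/(2π·0.0370·873) = 0.004927 m·K/W
  R'_aluminium = ln(0.0440/0.0370)/(2πk) = 0.1733/(2π·177) = 1.558×10^-4 m·K/W
  R'_calcium silicate = ln(0.0671/0.0440)/(2πk) = 0.4220/(2π·0.0675) = 0.9950 m·K/W
  R'_perlite = ln(0.0991/0.0671)/(2πk) = 0.3899/(2π·0.0637) = 0.9743 m·K/W
  R'_conv,out = 1/(2πr h) = 1/(2π·0.0991·12.0) = 0.1338 m·K/W
ΣR = 0.004927 + 1.558×10^-4 + 0.9950 + 0.9743 + 0.1338 = 2.108 m·K/W
Q' = ΔT/ΣR = (276 °C − 19.3 °C)/2.108 = 121.8 W/m
From the inner boundary to the calcium silicate/perlite interface, ΣR_partial = 1.000 m·K/W.
T_interface = T_in − Q'·ΣR_partial = 276 °C − (121.8)(1.000) = 154 °C

T = 154 °C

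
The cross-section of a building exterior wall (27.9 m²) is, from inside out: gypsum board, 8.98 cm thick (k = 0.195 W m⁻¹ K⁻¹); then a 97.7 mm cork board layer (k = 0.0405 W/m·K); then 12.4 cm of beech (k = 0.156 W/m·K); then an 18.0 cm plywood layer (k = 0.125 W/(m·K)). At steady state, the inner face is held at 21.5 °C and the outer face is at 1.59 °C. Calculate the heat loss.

Series thermal resistances, inner to outer:
  R_gypsum board = L/(kA) = 0.0898/(0.195·27.9) = 0.01651 K/W
  R_cork board = L/(kA) = 0.0977/(0.0405·27.9) = 0.08646 K/W
  R_beech = L/(kA) = 0.124/(0.156·27.9) = 0.02849 K/W
  R_plywood = L/(kA) = 0.180/(0.125·27.9) = 0.05161 K/W
ΣR = 0.01651 + 0.08646 + 0.02849 + 0.05161 = 0.1831 K/W
Q = ΔT/ΣR = (21.5 °C − 1.59 °C)/0.1831 = 109 W

Q = 109 W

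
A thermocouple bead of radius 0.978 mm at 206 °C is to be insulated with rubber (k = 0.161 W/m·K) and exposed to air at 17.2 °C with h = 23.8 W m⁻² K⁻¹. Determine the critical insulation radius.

For a sphere, r_cr = 2k_ins/h = 2·0.161/23.8 = 0.0135 m = 1.35 cm

r_cr = 1.35 cm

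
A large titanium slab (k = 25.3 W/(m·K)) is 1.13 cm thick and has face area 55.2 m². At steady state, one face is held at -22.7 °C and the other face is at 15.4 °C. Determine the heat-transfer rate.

Q = kA·ΔT/L = 25.3 × 55.2 × |-22.7 °C − 15.4 °C| / 0.0113 = 4.71×10^6 W

Q = 4.71×10^6 W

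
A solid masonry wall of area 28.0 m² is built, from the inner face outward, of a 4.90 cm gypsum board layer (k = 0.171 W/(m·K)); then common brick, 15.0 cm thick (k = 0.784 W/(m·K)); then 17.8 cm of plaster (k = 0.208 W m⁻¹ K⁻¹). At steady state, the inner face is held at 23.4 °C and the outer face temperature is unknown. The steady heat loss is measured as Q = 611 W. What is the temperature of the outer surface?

T_out = -5.70 °C

Sum the resistances:
  R_gypsum board = L/(kA) = 0.0490/(0.171·28.0) = 0.01023 K/W
  R_common brick = L/(kA) = 0.150/(0.784·28.0) = 0.006833 K/W
  R_plaster = L/(kA) = 0.178/(0.208·28.0) = 0.03056 K/W
ΣR = 0.04763 K/W
ΔT = Q·ΣR = 611 × 0.04763 = 29.10 K
Heat flows outward, so T_out = T_in − ΔT = 23.4 − 29.10 = -5.70 °C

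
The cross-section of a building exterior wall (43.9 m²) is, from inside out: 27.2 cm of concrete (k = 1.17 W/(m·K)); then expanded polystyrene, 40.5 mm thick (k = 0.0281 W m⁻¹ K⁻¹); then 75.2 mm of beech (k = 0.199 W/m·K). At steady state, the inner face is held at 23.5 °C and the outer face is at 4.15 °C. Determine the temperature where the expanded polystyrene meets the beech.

Series thermal resistances, inner to outer:
  R_concrete = L/(kA) = 0.272/(1.17·43.9) = 0.005296 K/W
  R_expanded polystyrene = L/(kA) = 0.0405/(0.0281·43.9) = 0.03283 K/W
  R_beech = L/(kA) = 0.0752/(0.199·43.9) = 0.008608 K/W
ΣR = 0.005296 + 0.03283 + 0.008608 = 0.04673 K/W
Q = ΔT/ΣR = (23.5 °C − 4.15 °C)/0.04673 = 414.1 W
From the inner boundary to the expanded polystyrene/beech interface, ΣR_partial = 0.03813 K/W.
T_interface = T_in − Q·ΣR_partial = 23.5 °C − (414.1)(0.03813) = 7.71 °C

T = 7.71 °C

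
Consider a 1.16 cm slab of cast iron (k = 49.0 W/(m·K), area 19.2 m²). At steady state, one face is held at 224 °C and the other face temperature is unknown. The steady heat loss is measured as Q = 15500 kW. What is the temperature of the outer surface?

T_out = 32.9 °C

Series resistances:
  R_cast iron = L/(kA) = 0.0116/(49.0·19.2) = 1.233×10^-5 K/W
ΣR = 1.233×10^-5 K/W
ΔT = Q·ΣR = 1.55×10^7 × 1.233×10^-5 = 191.1 K
Heat flows outward, so T_out = T_in − ΔT = 224 − 191.1 = 32.9 °C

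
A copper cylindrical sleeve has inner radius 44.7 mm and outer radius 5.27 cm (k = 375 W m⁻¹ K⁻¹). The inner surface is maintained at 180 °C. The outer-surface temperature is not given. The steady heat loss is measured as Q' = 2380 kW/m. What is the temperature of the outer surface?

Series resistances:
  R'_copper = ln(0.0527/0.0447)/(2πk) = 0.1646/(2π·375) = 6.988×10^-5 m·K/W
ΣR = 6.988×10^-5 m·K/W
ΔT = Q'·ΣR = 2.38×10^6 × 6.988×10^-5 = 166.3 K
Heat flows outward, so T_out = T_in − ΔT = 180 − 166.3 = 13.7 °C

T_out = 13.7 °C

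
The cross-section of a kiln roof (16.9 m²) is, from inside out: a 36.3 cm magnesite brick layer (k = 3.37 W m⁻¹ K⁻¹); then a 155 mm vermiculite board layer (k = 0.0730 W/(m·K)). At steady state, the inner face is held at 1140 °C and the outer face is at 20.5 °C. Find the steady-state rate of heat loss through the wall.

Q = 8.48 kW

Resistance network (inner→outer):
  R_magnesite brick = L/(kA) = 0.363/(3.37·16.9) = 0.006374 K/W
  R_vermiculite board = L/(kA) = 0.155/(0.0730·16.9) = 0.1256 K/W
ΣR = 0.006374 + 0.1256 = 0.1320 K/W
Q = ΔT/ΣR = (1140 °C − 20.5 °C)/0.1320 = 8480 W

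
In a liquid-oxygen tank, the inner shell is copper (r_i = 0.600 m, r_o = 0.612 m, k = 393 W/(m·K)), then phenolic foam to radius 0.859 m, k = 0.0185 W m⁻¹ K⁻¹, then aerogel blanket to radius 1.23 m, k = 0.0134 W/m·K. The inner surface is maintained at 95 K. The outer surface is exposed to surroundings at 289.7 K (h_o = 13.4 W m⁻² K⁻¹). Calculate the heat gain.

Q = 47.4 W

Series thermal resistances, inner to outer:
  R_copper = (1/0.600 − 1/0.612)/(4πk) = 0.03268/(4π·393) = 6.617×10^-6 K/W
  R_phenolic foam = (1/0.612 − 1/0.859)/(4πk) = 0.4698/(4π·0.0185) = 2.021 K/W
  R_aerogel blanket = (1/0.859 − 1/1.23)/(4πk) = 0.3511/(4π·0.0134) = 2.085 K/W
  R_conv,out = 1/(4πr²h) = 1/(4π·1.23²·13.4) = 0.003925 K/W
ΣR = 6.617×10^-6 + 2.021 + 2.085 + 0.003925 = 4.110 K/W
Q = ΔT/ΣR = (95 K − 289.7 K)/4.110 = -47.4 W
(Negative Q ⇒ heat flows inward; heat gain = 47.4 W.)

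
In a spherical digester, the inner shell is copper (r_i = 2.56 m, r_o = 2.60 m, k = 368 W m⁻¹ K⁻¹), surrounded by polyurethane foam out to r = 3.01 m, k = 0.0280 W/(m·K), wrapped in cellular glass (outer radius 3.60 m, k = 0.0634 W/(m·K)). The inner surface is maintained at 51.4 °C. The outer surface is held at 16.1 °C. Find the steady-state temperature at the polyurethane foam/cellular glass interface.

Series thermal resistances, inner to outer:
  R_copper = (1/2.56 − 1/2.60)/(4πk) = 0.006010/(4π·368) = 1.300×10^-6 K/W
  R_polyurethane foam = (1/2.60 − 1/3.01)/(4πk) = 0.05239/(4π·0.0280) = 0.1489 K/W
  R_cellular glass = (1/3.01 − 1/3.60)/(4πk) = 0.05445/(4π·0.0634) = 0.06834 K/W
ΣR = 1.300×10^-6 + 0.1489 + 0.06834 = 0.2172 K/W
Q = ΔT/ΣR = (51.4 °C − 16.1 °C)/0.2172 = 162.5 W
From the inner boundary to the polyurethane foam/cellular glass interface, ΣR_partial = 0.1489 K/W.
T_interface = T_in − Q·ΣR_partial = 51.4 °C − (162.5)(0.1489) = 27.2 °C

T = 27.2 °C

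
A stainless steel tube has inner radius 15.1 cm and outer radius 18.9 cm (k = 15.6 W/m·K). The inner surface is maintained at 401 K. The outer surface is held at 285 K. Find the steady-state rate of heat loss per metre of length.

Q' = 2πk·ΔT/ln(r₂/r₁) = 2π × 15.6 × 116 / ln(0.189/0.151) = 50700 W/m

Q' = 50700 W/m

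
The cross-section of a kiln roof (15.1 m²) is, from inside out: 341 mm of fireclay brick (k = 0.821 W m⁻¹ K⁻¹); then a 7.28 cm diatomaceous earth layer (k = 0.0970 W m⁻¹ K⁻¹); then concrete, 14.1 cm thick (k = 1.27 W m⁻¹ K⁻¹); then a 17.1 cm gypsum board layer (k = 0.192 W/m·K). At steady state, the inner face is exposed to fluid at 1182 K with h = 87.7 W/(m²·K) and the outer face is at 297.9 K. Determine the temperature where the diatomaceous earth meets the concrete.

Resistance network (inner→outer):
  R_conv,in = 1/(hA) = 1/(87.7·15.1) = 7.551×10^-4 K/W
  R_fireclay brick = L/(kA) = 0.341/(0.821·15.1) = 0.02751 K/W
  R_diatomaceous earth = L/(kA) = 0.0728/(0.0970·15.1) = 0.04970 K/W
  R_concrete = L/(kA) = 0.141/(1.27·15.1) = 0.007353 K/W
  R_gypsum board = L/(kA) = 0.171/(0.192·15.1) = 0.05898 K/W
ΣR = 7.551×10^-4 + 0.02751 + 0.04970 + 0.007353 + 0.05898 = 0.1443 K/W
Q = ΔT/ΣR = (1182 K − 297.9 K)/0.1443 = 6127 W
From the inner boundary to the diatomaceous earth/concrete interface, ΣR_partial = 0.07797 K/W.
T_interface = T_in − Q·ΣR_partial = 1182 K − (6127)(0.07797) = 704 K

T = 704 K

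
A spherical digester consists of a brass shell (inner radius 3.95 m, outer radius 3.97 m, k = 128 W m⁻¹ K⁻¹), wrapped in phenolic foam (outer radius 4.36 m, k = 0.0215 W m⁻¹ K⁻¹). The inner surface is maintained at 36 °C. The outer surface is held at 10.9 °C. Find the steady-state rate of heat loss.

Treat each layer as a resistance in series:
  R_brass = (1/3.95 − 1/3.97)/(4πk) = 0.001275/(4π·128) = 7.929×10^-7 K/W
  R_phenolic foam = (1/3.97 − 1/4.36)/(4πk) = 0.02253/(4π·0.0215) = 0.08339 K/W
ΣR = 7.929×10^-7 + 0.08339 = 0.08339 K/W
Q = ΔT/ΣR = (36 °C − 10.9 °C)/0.08339 = 301 W

Q = 301 W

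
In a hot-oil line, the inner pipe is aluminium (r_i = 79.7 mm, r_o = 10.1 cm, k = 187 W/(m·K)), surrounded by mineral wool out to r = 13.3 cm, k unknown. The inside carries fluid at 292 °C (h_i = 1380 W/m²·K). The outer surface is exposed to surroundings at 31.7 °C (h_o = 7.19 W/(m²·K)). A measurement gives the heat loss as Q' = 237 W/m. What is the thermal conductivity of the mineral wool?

ΣR = ΔT/Q' = |292 − 31.7|/237 = 1.098 m·K/W
Known resistances:
  R'_conv,in = 1/(2πr h) = 1/(2π·0.0797·1380) = 0.001447 m·K/W
  R'_aluminium = ln(0.101/0.0797)/(2πk) = 0.2369/(2π·187) = 2.016×10^-4 m·K/W
  R'_conv,out = 1/(2πr h) = 1/(2π·0.133·7.19) = 0.1664 m·K/W
R_mineral wool = ΣR − ΣR_known = 1.098 − 0.1680 = 0.9300 m·K/W
ln(r₂/r₁)/(2πk) = 0.9300 ⇒ k = 0.2752/(2π·0.9300) = 0.0471 W/m·K

k = 0.0471 W/m·K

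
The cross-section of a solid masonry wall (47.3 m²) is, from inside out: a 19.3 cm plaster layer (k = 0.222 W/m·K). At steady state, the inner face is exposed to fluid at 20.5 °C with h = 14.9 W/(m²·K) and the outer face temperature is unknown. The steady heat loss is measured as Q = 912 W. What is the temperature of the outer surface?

T_out = 2.44 °C

Sum the resistances:
  R_conv,in = 1/(hA) = 1/(14.9·47.3) = 0.001419 K/W
  R_plaster = L/(kA) = 0.193/(0.222·47.3) = 0.01838 K/W
ΣR = 0.01980 K/W
ΔT = Q·ΣR = 912 × 0.01980 = 18.06 K
Heat flows outward, so T_out = T_in − ΔT = 20.5 − 18.06 = 2.44 °C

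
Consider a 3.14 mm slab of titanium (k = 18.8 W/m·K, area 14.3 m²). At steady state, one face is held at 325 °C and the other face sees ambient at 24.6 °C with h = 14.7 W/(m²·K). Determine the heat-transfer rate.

Q = 63.0 kW

Series thermal resistances, inner to outer:
  R_titanium = L/(kA) = 0.00314/(18.8·14.3) = 1.168×10^-5 K/W
  R_conv,out = 1/(hA) = 1/(14.7·14.3) = 0.004757 K/W
ΣR = 1.168×10^-5 + 0.004757 = 0.004769 K/W
Q = ΔT/ΣR = (325 °C − 24.6 °C)/0.004769 = 63000 W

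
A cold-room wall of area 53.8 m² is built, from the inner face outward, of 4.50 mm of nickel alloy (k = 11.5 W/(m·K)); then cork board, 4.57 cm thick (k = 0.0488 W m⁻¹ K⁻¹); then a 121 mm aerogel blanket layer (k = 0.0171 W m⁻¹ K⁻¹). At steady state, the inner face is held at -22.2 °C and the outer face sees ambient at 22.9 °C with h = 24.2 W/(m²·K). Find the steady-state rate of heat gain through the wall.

Q = 301 W

Series thermal resistances, inner to outer:
  R_nickel alloy = L/(kA) = 0.00450/(11.5·53.8) = 7.273×10^-6 K/W
  R_cork board = L/(kA) = 0.0457/(0.0488·53.8) = 0.01741 K/W
  R_aerogel blanket = L/(kA) = 0.121/(0.0171·53.8) = 0.1315 K/W
  R_conv,out = 1/(hA) = 1/(24.2·53.8) = 7.681×10^-4 K/W
ΣR = 7.273×10^-6 + 0.01741 + 0.1315 + 7.681×10^-4 = 0.1497 K/W
Q = ΔT/ΣR = (-22.2 °C − 22.9 °C)/0.1497 = -301 W
(Negative Q ⇒ heat flows inward; heat gain = 301 W.)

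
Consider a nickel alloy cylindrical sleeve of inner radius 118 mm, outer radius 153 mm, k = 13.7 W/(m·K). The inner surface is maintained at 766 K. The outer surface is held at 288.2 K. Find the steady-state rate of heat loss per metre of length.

Q' = 1.58×10^5 W/m

Q' = 2πk·ΔT/ln(r₂/r₁) = 2π × 13.7 × 477.8 / ln(0.153/0.118) = 1.58×10^5 W/m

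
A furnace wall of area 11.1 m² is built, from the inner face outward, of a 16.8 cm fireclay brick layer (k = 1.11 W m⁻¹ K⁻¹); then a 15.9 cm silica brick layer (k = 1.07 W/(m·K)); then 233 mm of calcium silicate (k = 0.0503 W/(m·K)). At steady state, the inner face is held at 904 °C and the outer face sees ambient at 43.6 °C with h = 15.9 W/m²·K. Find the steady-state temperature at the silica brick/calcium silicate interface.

T = 852 °C

Resistance network (inner→outer):
  R_fireclay brick = L/(kA) = 0.168/(1.11·11.1) = 0.01364 K/W
  R_silica brick = L/(kA) = 0.159/(1.07·11.1) = 0.01339 K/W
  R_calcium silicate = L/(kA) = 0.233/(0.0503·11.1) = 0.4173 K/W
  R_conv,out = 1/(hA) = 1/(15.9·11.1) = 0.005666 K/W
ΣR = 0.01364 + 0.01339 + 0.4173 + 0.005666 = 0.4500 K/W
Q = ΔT/ΣR = (904 °C − 43.6 °C)/0.4500 = 1912 W
From the inner boundary to the silica brick/calcium silicate interface, ΣR_partial = 0.02703 K/W.
T_interface = T_in − Q·ΣR_partial = 904 °C − (1912)(0.02703) = 852 °C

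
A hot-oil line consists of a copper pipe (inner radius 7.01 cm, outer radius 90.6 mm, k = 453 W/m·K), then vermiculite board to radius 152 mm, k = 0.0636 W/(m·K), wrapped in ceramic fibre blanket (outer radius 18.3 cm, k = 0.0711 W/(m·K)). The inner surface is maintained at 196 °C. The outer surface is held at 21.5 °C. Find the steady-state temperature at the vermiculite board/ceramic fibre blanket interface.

T = 63.9 °C

Resistance network (inner→outer):
  R'_copper = ln(0.0906/0.0701)/(2πk) = 0.2565/(2π·453) = 9.013×10^-5 m·K/W
  R'_vermiculite board = ln(0.152/0.0906)/(2πk) = 0.5174/(2π·0.0636) = 1.295 m·K/W
  R'_ceramic fibre blanket = ln(0.183/0.152)/(2πk) = 0.1856/(2π·0.0711) = 0.4155 m·K/W
ΣR = 9.013×10^-5 + 1.295 + 0.4155 = 1.711 m·K/W
Q' = ΔT/ΣR = (196 °C − 21.5 °C)/1.711 = 102.0 W/m
From the inner boundary to the vermiculite board/ceramic fibre blanket interface, ΣR_partial = 1.295 m·K/W.
T_interface = T_in − Q'·ΣR_partial = 196 °C − (102.0)(1.295) = 63.9 °C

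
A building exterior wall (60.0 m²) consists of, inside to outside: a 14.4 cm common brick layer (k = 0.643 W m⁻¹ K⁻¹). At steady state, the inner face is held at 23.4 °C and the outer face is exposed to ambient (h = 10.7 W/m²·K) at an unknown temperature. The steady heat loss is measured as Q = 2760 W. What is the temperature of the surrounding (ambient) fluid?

T_out = 8.80 °C

Series resistances:
  R_common brick = L/(kA) = 0.144/(0.643·60.0) = 0.003733 K/W
  R_conv,out = 1/(hA) = 1/(10.7·60.0) = 0.001558 K/W
ΣR = 0.005290 K/W
ΔT = Q·ΣR = 2760 × 0.005290 = 14.60 K
Heat flows outward, so T_out = T_in − ΔT = 23.4 − 14.60 = 8.80 °C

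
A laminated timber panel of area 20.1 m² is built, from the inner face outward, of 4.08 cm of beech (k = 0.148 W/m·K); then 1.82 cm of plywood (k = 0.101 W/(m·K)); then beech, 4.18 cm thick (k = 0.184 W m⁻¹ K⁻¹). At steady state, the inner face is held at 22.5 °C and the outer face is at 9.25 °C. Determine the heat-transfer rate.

Q = 390 W

Resistance network (inner→outer):
  R_beech = L/(kA) = 0.0408/(0.148·20.1) = 0.01372 K/W
  R_plywood = L/(kA) = 0.0182/(0.101·20.1) = 0.008965 K/W
  R_beech = L/(kA) = 0.0418/(0.184·20.1) = 0.01130 K/W
ΣR = 0.01372 + 0.008965 + 0.01130 = 0.03399 K/W
Q = ΔT/ΣR = (22.5 °C − 9.25 °C)/0.03399 = 390 W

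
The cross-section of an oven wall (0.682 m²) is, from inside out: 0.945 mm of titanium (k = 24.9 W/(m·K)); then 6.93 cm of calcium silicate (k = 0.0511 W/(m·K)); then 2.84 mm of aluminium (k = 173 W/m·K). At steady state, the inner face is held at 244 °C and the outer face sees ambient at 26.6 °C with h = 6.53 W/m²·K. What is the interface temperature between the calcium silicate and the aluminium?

Series thermal resistances, inner to outer:
  R_titanium = L/(kA) = 9.45×10^-4/(24.9·0.682) = 5.565×10^-5 K/W
  R_calcium silicate = L/(kA) = 0.0693/(0.0511·0.682) = 1.989 K/W
  R_aluminium = L/(kA) = 0.00284/(173·0.682) = 2.407×10^-5 K/W
  R_conv,out = 1/(hA) = 1/(6.53·0.682) = 0.2245 K/W
ΣR = 5.565×10^-5 + 1.989 + 2.407×10^-5 + 0.2245 = 2.214 K/W
Q = ΔT/ΣR = (244 °C − 26.6 °C)/2.214 = 98.19 W
From the inner boundary to the calcium silicate/aluminium interface, ΣR_partial = 1.989 K/W.
T_interface = T_in − Q·ΣR_partial = 244 °C − (98.19)(1.989) = 48.7 °C

T = 48.7 °C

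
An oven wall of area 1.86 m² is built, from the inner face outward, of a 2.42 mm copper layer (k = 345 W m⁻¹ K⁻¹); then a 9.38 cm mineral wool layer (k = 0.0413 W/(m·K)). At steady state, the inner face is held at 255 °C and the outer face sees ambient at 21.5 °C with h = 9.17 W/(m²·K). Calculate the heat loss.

Q = 182 W

Resistance network (inner→outer):
  R_copper = L/(kA) = 0.00242/(345·1.86) = 3.771×10^-6 K/W
  R_mineral wool = L/(kA) = 0.0938/(0.0413·1.86) = 1.221 K/W
  R_conv,out = 1/(hA) = 1/(9.17·1.86) = 0.05863 K/W
ΣR = 3.771×10^-6 + 1.221 + 0.05863 = 1.280 K/W
Q = ΔT/ΣR = (255 °C − 21.5 °C)/1.280 = 182 W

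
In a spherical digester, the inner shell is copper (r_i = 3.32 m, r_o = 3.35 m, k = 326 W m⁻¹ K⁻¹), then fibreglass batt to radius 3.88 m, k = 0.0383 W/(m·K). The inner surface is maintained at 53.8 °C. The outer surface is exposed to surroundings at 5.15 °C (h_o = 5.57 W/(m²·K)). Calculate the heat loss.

Resistance network (inner→outer):
  R_copper = (1/3.32 − 1/3.35)/(4πk) = 0.002697/(4π·326) = 6.584×10^-7 K/W
  R_fibreglass batt = (1/3.35 − 1/3.88)/(4πk) = 0.04078/(4π·0.0383) = 0.08472 K/W
  R_conv,out = 1/(4πr²h) = 1/(4π·3.88²·5.57) = 9.490×10^-4 K/W
ΣR = 6.584×10^-7 + 0.08472 + 9.490×10^-4 = 0.08567 K/W
Q = ΔT/ΣR = (53.8 °C − 5.15 °C)/0.08567 = 568 W

Q = 568 W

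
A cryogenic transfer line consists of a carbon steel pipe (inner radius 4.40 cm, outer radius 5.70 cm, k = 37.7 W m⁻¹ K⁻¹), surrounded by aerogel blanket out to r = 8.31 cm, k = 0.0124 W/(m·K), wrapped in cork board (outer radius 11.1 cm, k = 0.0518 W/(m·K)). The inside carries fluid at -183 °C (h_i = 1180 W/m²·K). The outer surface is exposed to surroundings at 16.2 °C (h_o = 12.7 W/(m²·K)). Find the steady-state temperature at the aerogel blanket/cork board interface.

Series thermal resistances, inner to outer:
  R'_conv,in = 1/(2πr h) = 1/(2π·0.0440·1180) = 0.003065 m·K/W
  R'_carbon steel = ln(0.0570/0.0440)/(2πk) = 0.2589/(2π·37.7) = 0.001093 m·K/W
  R'_aerogel blanket = ln(0.0831/0.0570)/(2πk) = 0.3770/(2π·0.0124) = 4.839 m·K/W
  R'_cork board = ln(0.111/0.0831)/(2πk) = 0.2895/(2π·0.0518) = 0.8894 m·K/W
  R'_conv,out = 1/(2πr h) = 1/(2π·0.111·12.7) = 0.1129 m·K/W
ΣR = 0.003065 + 0.001093 + 4.839 + 0.8894 + 0.1129 = 5.845 m·K/W
Q' = ΔT/ΣR = (-183 °C − 16.2 °C)/5.845 = -34.08 W/m
From the inner boundary to the aerogel blanket/cork board interface, ΣR_partial = 4.843 m·K/W.
T_interface = T_in − Q'·ΣR_partial = -183 °C − (-34.08)(4.843) = -18.0 °C

T = -18.0 °C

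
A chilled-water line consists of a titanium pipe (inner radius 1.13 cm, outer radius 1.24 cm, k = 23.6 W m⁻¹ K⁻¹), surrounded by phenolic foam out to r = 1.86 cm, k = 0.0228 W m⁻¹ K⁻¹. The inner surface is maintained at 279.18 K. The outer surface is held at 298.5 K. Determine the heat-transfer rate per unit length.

Q' = 6.82 W/m

Resistance network (inner→outer):
  R'_titanium = ln(0.0124/0.0113)/(2πk) = 0.09289/(2π·23.6) = 6.265×10^-4 m·K/W
  R'_phenolic foam = ln(0.0186/0.0124)/(2πk) = 0.4055/(2π·0.0228) = 2.830 m·K/W
ΣR = 6.265×10^-4 + 2.830 = 2.831 m·K/W
Q' = ΔT/ΣR = (279.18 K − 298.5 K)/2.831 = -6.82 W/m
(Negative Q' ⇒ heat flows inward; heat gain = 6.82 W/m.)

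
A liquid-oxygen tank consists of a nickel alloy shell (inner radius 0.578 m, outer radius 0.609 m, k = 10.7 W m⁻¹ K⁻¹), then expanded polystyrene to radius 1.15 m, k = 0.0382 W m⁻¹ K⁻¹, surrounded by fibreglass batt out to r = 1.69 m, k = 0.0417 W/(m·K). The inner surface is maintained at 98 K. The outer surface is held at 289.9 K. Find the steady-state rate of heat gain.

Treat each layer as a resistance in series:
  R_nickel alloy = (1/0.578 − 1/0.609)/(4πk) = 0.08807/(4π·10.7) = 6.550×10^-4 K/W
  R_expanded polystyrene = (1/0.609 − 1/1.15)/(4πk) = 0.7725/(4π·0.0382) = 1.609 K/W
  R_fibreglass batt = (1/1.15 − 1/1.69)/(4πk) = 0.2778/(4π·0.0417) = 0.5302 K/W
ΣR = 6.550×10^-4 + 1.609 + 0.5302 = 2.140 K/W
Q = ΔT/ΣR = (98 K − 289.9 K)/2.140 = -89.7 W
(Negative Q ⇒ heat flows inward; heat gain = 89.7 W.)

Q = 89.7 W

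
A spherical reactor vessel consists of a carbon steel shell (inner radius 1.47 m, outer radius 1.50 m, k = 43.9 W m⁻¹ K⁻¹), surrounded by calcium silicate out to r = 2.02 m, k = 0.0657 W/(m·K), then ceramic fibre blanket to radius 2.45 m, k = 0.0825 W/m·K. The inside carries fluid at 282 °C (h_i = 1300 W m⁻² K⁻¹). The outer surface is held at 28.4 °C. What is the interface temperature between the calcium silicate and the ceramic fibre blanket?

T = 101 °C

Resistance network (inner→outer):
  R_conv,in = 1/(4πr²h) = 1/(4π·1.47²·1300) = 2.833×10^-5 K/W
  R_carbon steel = (1/1.47 − 1/1.50)/(4πk) = 0.01361/(4π·43.9) = 2.466×10^-5 K/W
  R_calcium silicate = (1/1.50 − 1/2.02)/(4πk) = 0.1716/(4π·0.0657) = 0.2079 K/W
  R_ceramic fibre blanket = (1/2.02 − 1/2.45)/(4πk) = 0.08689/(4π·0.0825) = 0.08381 K/W
ΣR = 2.833×10^-5 + 2.466×10^-5 + 0.2079 + 0.08381 = 0.2918 K/W
Q = ΔT/ΣR = (282 °C − 28.4 °C)/0.2918 = 869.1 W
From the inner boundary to the calcium silicate/ceramic fibre blanket interface, ΣR_partial = 0.2080 K/W.
T_interface = T_in − Q·ΣR_partial = 282 °C − (869.1)(0.2080) = 101 °C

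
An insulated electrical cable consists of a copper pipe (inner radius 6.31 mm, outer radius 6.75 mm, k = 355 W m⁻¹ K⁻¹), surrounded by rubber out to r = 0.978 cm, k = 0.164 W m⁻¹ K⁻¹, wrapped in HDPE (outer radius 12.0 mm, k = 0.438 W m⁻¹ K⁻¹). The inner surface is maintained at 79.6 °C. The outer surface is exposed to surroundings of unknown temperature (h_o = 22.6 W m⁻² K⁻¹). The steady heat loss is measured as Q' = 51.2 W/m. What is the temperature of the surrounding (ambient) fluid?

T_out = 27.3 °C

Series resistances:
  R'_copper = ln(0.00675/0.00631)/(2πk) = 0.06741/(2π·355) = 3.022×10^-5 m·K/W
  R'_rubber = ln(0.00978/0.00675)/(2πk) = 0.3708/(2π·0.164) = 0.3598 m·K/W
  R'_HDPE = ln(0.0120/0.00978)/(2πk) = 0.2046/(2π·0.438) = 0.07433 m·K/W
  R'_conv,out = 1/(2πr h) = 1/(2π·0.0120·22.6) = 0.5869 m·K/W
ΣR = 1.021 m·K/W
ΔT = Q'·ΣR = 51.2 × 1.021 = 52.28 K
Heat flows outward, so T_out = T_in − ΔT = 79.6 − 52.28 = 27.3 °C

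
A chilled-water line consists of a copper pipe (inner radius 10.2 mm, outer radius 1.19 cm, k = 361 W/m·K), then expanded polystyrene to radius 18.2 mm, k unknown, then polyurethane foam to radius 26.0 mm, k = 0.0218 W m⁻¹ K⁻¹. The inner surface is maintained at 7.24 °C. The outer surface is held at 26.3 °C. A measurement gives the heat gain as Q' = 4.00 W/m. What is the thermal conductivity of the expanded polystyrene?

k = 0.0313 W/m·K

ΣR = ΔT/Q' = |7.24 − 26.3|/4.00 = 4.765 m·K/W
Known resistances:
  R'_copper = ln(0.0119/0.0102)/(2πk) = 0.1542/(2π·361) = 6.796×10^-5 m·K/W
  R'_polyurethane foam = ln(0.0260/0.0182)/(2πk) = 0.3567/(2π·0.0218) = 2.604 m·K/W
R_expanded polystyrene = ΣR − ΣR_known = 4.765 − 2.604 = 2.161 m·K/W
ln(r₂/r₁)/(2πk) = 2.161 ⇒ k = 0.4249/(2π·2.161) = 0.0313 W/m·K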